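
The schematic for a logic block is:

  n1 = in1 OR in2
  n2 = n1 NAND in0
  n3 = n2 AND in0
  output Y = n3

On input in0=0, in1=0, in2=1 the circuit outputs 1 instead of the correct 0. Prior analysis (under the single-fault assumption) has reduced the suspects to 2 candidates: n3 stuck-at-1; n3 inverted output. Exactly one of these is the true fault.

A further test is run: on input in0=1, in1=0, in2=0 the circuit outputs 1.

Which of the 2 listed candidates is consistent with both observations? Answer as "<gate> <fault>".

n3 stuck-at-1

Evaluate each candidate on input in0=1, in1=0, in2=0:
  n3 stuck-at-1: n1=0, n2=1, n3=1 [stuck-at-1] → 1 — matches
  n3 inverted output: n1=0, n2=1, n3=0 [inverted output] → 0 — eliminated
Only n3 stuck-at-1 reproduces the observed 1.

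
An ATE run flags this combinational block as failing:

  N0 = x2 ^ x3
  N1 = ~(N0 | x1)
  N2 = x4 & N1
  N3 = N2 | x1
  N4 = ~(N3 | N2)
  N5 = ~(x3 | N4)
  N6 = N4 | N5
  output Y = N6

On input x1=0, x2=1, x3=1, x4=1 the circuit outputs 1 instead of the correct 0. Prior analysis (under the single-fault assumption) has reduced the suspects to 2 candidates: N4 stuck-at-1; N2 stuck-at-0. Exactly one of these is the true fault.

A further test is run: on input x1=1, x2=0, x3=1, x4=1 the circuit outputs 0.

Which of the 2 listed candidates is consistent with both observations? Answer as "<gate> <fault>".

N2 stuck-at-0

Evaluate each candidate on input x1=1, x2=0, x3=1, x4=1:
  N4 stuck-at-1: N0=1, N1=0, N2=0, N3=1, N4=1 [stuck-at-1], N5=0, N6=1 → 1 — eliminated
  N2 stuck-at-0: N0=1, N1=0, N2=0 [stuck-at-0], N3=1, N4=0, N5=0, N6=0 → 0 — matches
Only N2 stuck-at-0 reproduces the observed 0.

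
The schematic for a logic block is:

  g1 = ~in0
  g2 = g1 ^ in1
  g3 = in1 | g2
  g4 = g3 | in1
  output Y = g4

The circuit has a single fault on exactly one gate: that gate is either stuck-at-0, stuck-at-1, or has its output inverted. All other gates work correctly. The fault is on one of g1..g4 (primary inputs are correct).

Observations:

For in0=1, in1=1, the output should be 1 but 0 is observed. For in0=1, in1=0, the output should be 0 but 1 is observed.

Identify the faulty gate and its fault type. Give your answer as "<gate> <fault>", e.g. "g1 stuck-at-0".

g4 inverted output

Fault-free values for test 1 (in0=1, in1=1): g1=0, g2=1, g3=1, g4=1, giving Y=1. Observed 0.
Test 1: faults giving observed 0 are {g4 stuck-at-0, g4 inverted output}.
Test 2 (in0=1, in1=0): fault-free g1=0, g2=0, g3=0, g4=0 → 0; observed 1. Eliminates g4 stuck-at-0.
Only g4 inverted output is consistent with every test.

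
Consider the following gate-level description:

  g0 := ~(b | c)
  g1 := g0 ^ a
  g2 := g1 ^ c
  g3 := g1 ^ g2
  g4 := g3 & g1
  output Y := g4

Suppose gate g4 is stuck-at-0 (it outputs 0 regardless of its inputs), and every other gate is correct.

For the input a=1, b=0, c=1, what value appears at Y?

0

Propagate with g4 forced: g0=0, g1=1, g2=0, g3=1, g4=0 [stuck-at-0].
So Y = 0. (Without the fault it would be 1.)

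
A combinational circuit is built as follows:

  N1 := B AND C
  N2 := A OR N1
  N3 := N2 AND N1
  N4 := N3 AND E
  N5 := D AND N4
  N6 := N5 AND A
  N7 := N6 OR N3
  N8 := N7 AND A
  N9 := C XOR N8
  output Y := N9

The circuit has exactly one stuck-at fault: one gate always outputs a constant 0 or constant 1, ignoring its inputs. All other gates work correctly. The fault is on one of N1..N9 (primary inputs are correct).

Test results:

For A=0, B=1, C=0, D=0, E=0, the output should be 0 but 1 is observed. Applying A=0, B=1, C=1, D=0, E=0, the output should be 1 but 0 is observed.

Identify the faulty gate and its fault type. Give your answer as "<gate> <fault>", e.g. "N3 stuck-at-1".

Fault-free values for test 1 (A=0, B=1, C=0, D=0, E=0): N1=0, N2=0, N3=0, N4=0, N5=0, N6=0, N7=0, N8=0, N9=0, giving Y=0. Observed 1.
Test 1: faults giving observed 1 are {N8 stuck-at-1, N9 stuck-at-1}.
Test 2 (A=0, B=1, C=1, D=0, E=0): fault-free N1=1, N2=1, N3=1, N4=0, N5=0, N6=0, N7=1, N8=0, N9=1 → 1; observed 0. Eliminates N9 stuck-at-1.
Only N8 stuck-at-1 is consistent with every test.

N8 stuck-at-1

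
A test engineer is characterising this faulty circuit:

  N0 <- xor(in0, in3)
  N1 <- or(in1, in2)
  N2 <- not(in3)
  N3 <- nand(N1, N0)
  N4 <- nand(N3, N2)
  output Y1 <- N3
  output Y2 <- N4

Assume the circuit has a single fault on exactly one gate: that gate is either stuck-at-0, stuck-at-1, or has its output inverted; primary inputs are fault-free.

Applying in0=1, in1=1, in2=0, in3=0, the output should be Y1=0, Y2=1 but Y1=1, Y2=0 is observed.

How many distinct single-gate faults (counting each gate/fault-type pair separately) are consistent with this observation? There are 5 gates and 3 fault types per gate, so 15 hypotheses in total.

6

Fault-free: N0=1, N1=1, N2=1, N3=0, N4=1 → Y1=0, Y2=1. Observed Y1=1, Y2=0.
  N0: stuck-at-0, inverted output ✓; others ✗
  N1: stuck-at-0, inverted output ✓; others ✗
  N2: none of the 3 fault types match ✗
  N3: stuck-at-1, inverted output ✓; others ✗
  N4: none of the 3 fault types match ✗
Consistent faults: {N0 stuck-at-0, N0 inverted output, N1 stuck-at-0, N1 inverted output, N3 stuck-at-1, N3 inverted output} — 6 in all.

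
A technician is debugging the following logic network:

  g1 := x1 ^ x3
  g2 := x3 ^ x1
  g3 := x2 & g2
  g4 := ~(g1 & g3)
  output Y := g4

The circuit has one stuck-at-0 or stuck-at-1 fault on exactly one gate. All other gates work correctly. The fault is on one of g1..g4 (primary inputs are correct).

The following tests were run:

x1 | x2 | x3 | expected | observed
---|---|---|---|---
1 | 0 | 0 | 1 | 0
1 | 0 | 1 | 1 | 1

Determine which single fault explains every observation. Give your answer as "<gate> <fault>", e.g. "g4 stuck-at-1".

Fault-free values for test 1 (x1=1, x2=0, x3=0): g1=1, g2=1, g3=0, g4=1, giving Y=1. Observed 0.
Test 1: faults giving observed 0 are {g3 stuck-at-1, g4 stuck-at-0}.
Test 2 (x1=1, x2=0, x3=1): fault-free g1=0, g2=0, g3=0, g4=1 → 1; observed 1. Eliminates g4 stuck-at-0.
Only g3 stuck-at-1 is consistent with every test.

g3 stuck-at-1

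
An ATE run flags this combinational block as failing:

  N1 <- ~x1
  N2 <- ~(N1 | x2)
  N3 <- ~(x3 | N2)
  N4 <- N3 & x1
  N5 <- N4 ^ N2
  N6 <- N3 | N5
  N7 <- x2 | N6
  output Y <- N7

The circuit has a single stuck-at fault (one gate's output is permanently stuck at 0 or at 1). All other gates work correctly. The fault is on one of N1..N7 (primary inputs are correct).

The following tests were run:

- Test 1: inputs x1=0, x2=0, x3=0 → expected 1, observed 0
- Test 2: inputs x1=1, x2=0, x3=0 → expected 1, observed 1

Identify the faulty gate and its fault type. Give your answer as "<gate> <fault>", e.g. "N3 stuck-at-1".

Fault-free values for test 1 (x1=0, x2=0, x3=0): N1=1, N2=0, N3=1, N4=0, N5=0, N6=1, N7=1, giving Y=1. Observed 0.
Test 1: faults giving observed 0 are {N3 stuck-at-0, N6 stuck-at-0, N7 stuck-at-0}.
Test 2 (x1=1, x2=0, x3=0): fault-free N1=0, N2=1, N3=0, N4=0, N5=1, N6=1, N7=1 → 1; observed 1. Eliminates N6 stuck-at-0, N7 stuck-at-0.
Only N3 stuck-at-0 is consistent with every test.

N3 stuck-at-0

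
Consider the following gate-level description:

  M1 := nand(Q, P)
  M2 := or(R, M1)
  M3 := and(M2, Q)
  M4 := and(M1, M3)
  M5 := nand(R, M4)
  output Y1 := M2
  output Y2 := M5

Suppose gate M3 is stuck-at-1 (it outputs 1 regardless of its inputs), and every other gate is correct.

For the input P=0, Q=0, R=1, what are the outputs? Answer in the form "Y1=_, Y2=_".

Y1=1, Y2=0

Propagate with M3 forced: M1=1, M2=1, M3=1 [stuck-at-1], M4=1, M5=0.
So the outputs are Y1=1, Y2=0. (Without the fault they would be Y1=1, Y2=1.)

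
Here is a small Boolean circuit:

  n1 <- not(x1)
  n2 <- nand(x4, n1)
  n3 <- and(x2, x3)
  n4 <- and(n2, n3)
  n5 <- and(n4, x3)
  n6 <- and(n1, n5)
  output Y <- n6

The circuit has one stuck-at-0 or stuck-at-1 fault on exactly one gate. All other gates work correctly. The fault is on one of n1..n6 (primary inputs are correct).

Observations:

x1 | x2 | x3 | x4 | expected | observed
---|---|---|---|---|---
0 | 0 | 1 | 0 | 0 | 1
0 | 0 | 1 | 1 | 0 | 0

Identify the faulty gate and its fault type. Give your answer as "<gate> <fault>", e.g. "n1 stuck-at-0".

Fault-free values for test 1 (x1=0, x2=0, x3=1, x4=0): n1=1, n2=1, n3=0, n4=0, n5=0, n6=0, giving Y=0. Observed 1.
Test 1: faults giving observed 1 are {n3 stuck-at-1, n4 stuck-at-1, n5 stuck-at-1, n6 stuck-at-1}.
Test 2 (x1=0, x2=0, x3=1, x4=1): fault-free n1=1, n2=0, n3=0, n4=0, n5=0, n6=0 → 0; observed 0. Eliminates n4 stuck-at-1, n5 stuck-at-1, n6 stuck-at-1.
Only n3 stuck-at-1 is consistent with every test.

n3 stuck-at-1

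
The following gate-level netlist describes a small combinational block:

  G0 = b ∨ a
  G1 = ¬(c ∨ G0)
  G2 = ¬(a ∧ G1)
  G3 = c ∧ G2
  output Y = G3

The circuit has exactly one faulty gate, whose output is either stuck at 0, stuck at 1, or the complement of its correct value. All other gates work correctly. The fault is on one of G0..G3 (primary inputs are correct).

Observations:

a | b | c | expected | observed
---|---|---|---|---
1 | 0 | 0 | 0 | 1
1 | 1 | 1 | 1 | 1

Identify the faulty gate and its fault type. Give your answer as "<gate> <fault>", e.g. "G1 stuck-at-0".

Fault-free values for test 1 (a=1, b=0, c=0): G0=1, G1=0, G2=1, G3=0, giving Y=0. Observed 1.
Test 1: faults giving observed 1 are {G3 stuck-at-1, G3 inverted output}.
Test 2 (a=1, b=1, c=1): fault-free G0=1, G1=0, G2=1, G3=1 → 1; observed 1. Eliminates G3 inverted output.
Only G3 stuck-at-1 is consistent with every test.

G3 stuck-at-1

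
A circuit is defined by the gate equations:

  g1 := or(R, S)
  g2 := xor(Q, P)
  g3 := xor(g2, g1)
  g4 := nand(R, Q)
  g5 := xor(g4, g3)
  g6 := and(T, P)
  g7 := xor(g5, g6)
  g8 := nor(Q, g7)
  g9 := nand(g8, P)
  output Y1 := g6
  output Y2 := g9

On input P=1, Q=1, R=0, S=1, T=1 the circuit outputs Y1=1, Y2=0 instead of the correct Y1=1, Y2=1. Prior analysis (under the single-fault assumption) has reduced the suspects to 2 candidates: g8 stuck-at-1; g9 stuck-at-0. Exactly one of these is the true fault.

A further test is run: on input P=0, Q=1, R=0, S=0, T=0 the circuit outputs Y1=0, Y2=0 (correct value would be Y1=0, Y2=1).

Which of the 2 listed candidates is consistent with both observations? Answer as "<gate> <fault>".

g9 stuck-at-0

Evaluate each candidate on input P=0, Q=1, R=0, S=0, T=0:
  g8 stuck-at-1: g1=0, g2=1, g3=1, g4=1, g5=0, g6=0, g7=0, g8=1 [stuck-at-1], g9=1 → Y1=0, Y2=1 — eliminated
  g9 stuck-at-0: g1=0, g2=1, g3=1, g4=1, g5=0, g6=0, g7=0, g8=0, g9=0 [stuck-at-0] → Y1=0, Y2=0 — matches
Only g9 stuck-at-0 reproduces the observed Y1=0, Y2=0.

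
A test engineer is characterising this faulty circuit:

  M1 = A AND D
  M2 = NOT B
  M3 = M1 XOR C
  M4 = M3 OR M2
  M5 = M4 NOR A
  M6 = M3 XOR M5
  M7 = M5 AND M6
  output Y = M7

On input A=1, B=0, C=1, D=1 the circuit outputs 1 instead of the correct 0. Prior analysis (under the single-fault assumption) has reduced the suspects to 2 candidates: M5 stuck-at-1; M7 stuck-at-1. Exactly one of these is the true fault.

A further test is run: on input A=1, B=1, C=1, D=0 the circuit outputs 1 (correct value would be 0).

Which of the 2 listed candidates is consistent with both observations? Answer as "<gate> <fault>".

M7 stuck-at-1

Evaluate each candidate on input A=1, B=1, C=1, D=0:
  M5 stuck-at-1: M1=0, M2=0, M3=1, M4=1, M5=1 [stuck-at-1], M6=0, M7=0 → 0 — eliminated
  M7 stuck-at-1: M1=0, M2=0, M3=1, M4=1, M5=0, M6=1, M7=1 [stuck-at-1] → 1 — matches
Only M7 stuck-at-1 reproduces the observed 1.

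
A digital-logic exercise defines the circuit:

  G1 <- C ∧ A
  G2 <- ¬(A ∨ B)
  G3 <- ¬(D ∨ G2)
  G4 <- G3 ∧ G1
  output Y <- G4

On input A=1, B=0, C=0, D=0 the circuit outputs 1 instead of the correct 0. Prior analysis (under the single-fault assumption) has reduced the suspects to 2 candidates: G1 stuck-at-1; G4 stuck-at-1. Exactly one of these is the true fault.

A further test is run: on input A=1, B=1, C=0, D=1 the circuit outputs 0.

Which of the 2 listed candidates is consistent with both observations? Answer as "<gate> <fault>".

G1 stuck-at-1

Evaluate each candidate on input A=1, B=1, C=0, D=1:
  G1 stuck-at-1: G1=1 [stuck-at-1], G2=0, G3=0, G4=0 → 0 — matches
  G4 stuck-at-1: G1=0, G2=0, G3=0, G4=1 [stuck-at-1] → 1 — eliminated
Only G1 stuck-at-1 reproduces the observed 0.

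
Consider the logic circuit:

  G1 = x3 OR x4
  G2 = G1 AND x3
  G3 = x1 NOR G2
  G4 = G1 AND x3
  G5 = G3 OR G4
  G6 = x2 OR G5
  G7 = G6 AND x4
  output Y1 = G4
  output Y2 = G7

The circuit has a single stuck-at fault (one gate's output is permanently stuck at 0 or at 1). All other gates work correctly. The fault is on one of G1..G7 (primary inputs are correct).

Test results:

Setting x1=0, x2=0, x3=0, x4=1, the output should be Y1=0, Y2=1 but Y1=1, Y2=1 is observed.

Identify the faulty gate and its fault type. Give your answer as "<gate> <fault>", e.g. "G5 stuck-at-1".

G4 stuck-at-1

Fault-free values for test 1 (x1=0, x2=0, x3=0, x4=1): G1=1, G2=0, G3=1, G4=0, G5=1, G6=1, G7=1, giving Y1=0, Y2=1. Observed Y1=1, Y2=1.
Test 1: faults giving observed Y1=1, Y2=1 are {G4 stuck-at-1}.
Only G4 stuck-at-1 is consistent with every test.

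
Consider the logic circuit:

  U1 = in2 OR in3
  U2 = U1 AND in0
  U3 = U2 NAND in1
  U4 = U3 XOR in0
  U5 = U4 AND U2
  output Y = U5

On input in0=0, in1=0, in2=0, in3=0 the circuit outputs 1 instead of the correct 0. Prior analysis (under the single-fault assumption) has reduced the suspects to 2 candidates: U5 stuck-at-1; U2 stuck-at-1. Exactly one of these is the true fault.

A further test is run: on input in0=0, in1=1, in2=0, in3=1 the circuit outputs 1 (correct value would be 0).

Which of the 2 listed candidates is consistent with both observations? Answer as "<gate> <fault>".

U5 stuck-at-1

Evaluate each candidate on input in0=0, in1=1, in2=0, in3=1:
  U5 stuck-at-1: U1=1, U2=0, U3=1, U4=1, U5=1 [stuck-at-1] → 1 — matches
  U2 stuck-at-1: U1=1, U2=1 [stuck-at-1], U3=0, U4=0, U5=0 → 0 — eliminated
Only U5 stuck-at-1 reproduces the observed 1.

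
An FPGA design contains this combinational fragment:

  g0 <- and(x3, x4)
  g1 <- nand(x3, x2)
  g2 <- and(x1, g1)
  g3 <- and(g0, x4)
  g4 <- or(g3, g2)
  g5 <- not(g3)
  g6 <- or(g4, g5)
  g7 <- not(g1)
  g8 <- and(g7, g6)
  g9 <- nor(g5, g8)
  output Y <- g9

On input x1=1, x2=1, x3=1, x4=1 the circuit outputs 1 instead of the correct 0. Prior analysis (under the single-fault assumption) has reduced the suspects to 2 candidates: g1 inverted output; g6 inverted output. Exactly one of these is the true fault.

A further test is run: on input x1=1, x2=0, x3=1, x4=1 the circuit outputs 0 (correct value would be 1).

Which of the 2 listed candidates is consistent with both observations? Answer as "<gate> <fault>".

Evaluate each candidate on input x1=1, x2=0, x3=1, x4=1:
  g1 inverted output: g0=1, g1=0 [inverted output], g2=0, g3=1, g4=1, g5=0, g6=1, g7=1, g8=1, g9=0 → 0 — matches
  g6 inverted output: g0=1, g1=1, g2=1, g3=1, g4=1, g5=0, g6=0 [inverted output], g7=0, g8=0, g9=1 → 1 — eliminated
Only g1 inverted output reproduces the observed 0.

g1 inverted output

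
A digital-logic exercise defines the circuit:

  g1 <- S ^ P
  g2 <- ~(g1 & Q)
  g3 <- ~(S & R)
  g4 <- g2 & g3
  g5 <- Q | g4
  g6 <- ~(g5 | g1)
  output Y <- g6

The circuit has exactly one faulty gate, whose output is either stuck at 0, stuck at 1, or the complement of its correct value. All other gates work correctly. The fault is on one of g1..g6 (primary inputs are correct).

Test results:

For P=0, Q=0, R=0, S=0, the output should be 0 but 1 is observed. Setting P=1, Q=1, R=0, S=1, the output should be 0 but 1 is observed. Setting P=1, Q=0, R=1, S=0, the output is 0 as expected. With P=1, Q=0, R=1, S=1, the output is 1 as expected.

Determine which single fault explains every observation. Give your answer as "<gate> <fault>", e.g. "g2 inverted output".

Fault-free values for test 1 (P=0, Q=0, R=0, S=0): g1=0, g2=1, g3=1, g4=1, g5=1, g6=0, giving Y=0. Observed 1.
Test 1: faults giving observed 1 are {g2 stuck-at-0, g2 inverted output, g3 stuck-at-0, g3 inverted output, g4 stuck-at-0, g4 inverted output, g5 stuck-at-0, g5 inverted output, g6 stuck-at-1, g6 inverted output}.
Test 2 (P=1, Q=1, R=0, S=1): fault-free g1=0, g2=1, g3=1, g4=1, g5=1, g6=0 → 0; observed 1. Eliminates g2 stuck-at-0, g2 inverted output, g3 stuck-at-0, g3 inverted output, g4 stuck-at-0, g4 inverted output.
Test 3 (P=1, Q=0, R=1, S=0): fault-free g1=1, g2=1, g3=1, g4=1, g5=1, g6=0 → 0; observed 0. Eliminates g6 stuck-at-1, g6 inverted output.
Test 4 (P=1, Q=0, R=1, S=1): fault-free g1=0, g2=1, g3=0, g4=0, g5=0, g6=1 → 1; observed 1. Eliminates g5 inverted output.
Only g5 stuck-at-0 is consistent with every test.

g5 stuck-at-0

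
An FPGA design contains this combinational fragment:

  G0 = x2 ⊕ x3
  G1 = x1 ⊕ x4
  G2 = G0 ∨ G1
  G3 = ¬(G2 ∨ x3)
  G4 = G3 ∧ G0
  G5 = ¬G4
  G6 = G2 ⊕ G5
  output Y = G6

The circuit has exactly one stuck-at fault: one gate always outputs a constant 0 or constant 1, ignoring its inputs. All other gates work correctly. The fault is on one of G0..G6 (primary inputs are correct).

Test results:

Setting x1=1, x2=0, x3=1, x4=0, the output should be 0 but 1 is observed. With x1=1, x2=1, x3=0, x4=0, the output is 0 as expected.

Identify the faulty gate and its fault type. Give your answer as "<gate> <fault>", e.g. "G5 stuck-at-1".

G2 stuck-at-0

Fault-free values for test 1 (x1=1, x2=0, x3=1, x4=0): G0=1, G1=1, G2=1, G3=0, G4=0, G5=1, G6=0, giving Y=0. Observed 1.
Test 1: faults giving observed 1 are {G2 stuck-at-0, G3 stuck-at-1, G4 stuck-at-1, G5 stuck-at-0, G6 stuck-at-1}.
Test 2 (x1=1, x2=1, x3=0, x4=0): fault-free G0=1, G1=1, G2=1, G3=0, G4=0, G5=1, G6=0 → 0; observed 0. Eliminates G3 stuck-at-1, G4 stuck-at-1, G5 stuck-at-0, G6 stuck-at-1.
Only G2 stuck-at-0 is consistent with every test.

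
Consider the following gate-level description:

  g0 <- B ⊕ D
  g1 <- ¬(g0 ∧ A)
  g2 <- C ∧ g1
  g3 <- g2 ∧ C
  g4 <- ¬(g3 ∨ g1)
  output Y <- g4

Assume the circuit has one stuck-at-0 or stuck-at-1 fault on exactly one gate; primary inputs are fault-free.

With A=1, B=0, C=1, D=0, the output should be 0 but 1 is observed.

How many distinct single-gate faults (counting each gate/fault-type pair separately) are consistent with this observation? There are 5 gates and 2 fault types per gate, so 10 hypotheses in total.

3

Fault-free: g0=0, g1=1, g2=1, g3=1, g4=0 → 0. Observed 1.
  g0 stuck-at-0: output 0 ✗
  g0 stuck-at-1: output 1 ✓
  g1 stuck-at-0: output 1 ✓
  g1 stuck-at-1: output 0 ✗
  g2 stuck-at-0: output 0 ✗
  g2 stuck-at-1: output 0 ✗
  g3 stuck-at-0: output 0 ✗
  g3 stuck-at-1: output 0 ✗
  g4 stuck-at-0: output 0 ✗
  g4 stuck-at-1: output 1 ✓
Consistent faults: {g0 stuck-at-1, g1 stuck-at-0, g4 stuck-at-1} — 3 in all.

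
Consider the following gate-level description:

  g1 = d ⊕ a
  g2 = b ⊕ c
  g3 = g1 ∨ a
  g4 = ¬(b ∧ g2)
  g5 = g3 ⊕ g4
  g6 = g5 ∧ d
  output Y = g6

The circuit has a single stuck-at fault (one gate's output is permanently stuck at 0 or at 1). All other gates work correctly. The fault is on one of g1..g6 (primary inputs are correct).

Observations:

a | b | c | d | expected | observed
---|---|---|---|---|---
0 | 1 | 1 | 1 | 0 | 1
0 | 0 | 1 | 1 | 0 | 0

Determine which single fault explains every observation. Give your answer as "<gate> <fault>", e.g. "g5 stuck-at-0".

g2 stuck-at-1

Fault-free values for test 1 (a=0, b=1, c=1, d=1): g1=1, g2=0, g3=1, g4=1, g5=0, g6=0, giving Y=0. Observed 1.
Test 1: faults giving observed 1 are {g1 stuck-at-0, g2 stuck-at-1, g3 stuck-at-0, g4 stuck-at-0, g5 stuck-at-1, g6 stuck-at-1}.
Test 2 (a=0, b=0, c=1, d=1): fault-free g1=1, g2=1, g3=1, g4=1, g5=0, g6=0 → 0; observed 0. Eliminates g1 stuck-at-0, g3 stuck-at-0, g4 stuck-at-0, g5 stuck-at-1, g6 stuck-at-1.
Only g2 stuck-at-1 is consistent with every test.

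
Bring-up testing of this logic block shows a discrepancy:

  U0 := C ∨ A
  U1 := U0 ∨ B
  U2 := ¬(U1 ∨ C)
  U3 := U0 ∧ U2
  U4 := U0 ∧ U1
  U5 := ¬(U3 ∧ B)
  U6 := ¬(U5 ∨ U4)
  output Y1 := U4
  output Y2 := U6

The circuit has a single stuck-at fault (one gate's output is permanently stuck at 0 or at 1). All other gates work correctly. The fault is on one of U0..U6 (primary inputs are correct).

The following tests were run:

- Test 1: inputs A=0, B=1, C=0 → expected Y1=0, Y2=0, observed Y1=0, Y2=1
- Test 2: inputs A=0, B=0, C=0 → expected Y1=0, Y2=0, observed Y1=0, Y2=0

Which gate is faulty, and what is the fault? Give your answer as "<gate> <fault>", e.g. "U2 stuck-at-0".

Fault-free values for test 1 (A=0, B=1, C=0): U0=0, U1=1, U2=0, U3=0, U4=0, U5=1, U6=0, giving Y1=0, Y2=0. Observed Y1=0, Y2=1.
Test 1: faults giving observed Y1=0, Y2=1 are {U3 stuck-at-1, U5 stuck-at-0, U6 stuck-at-1}.
Test 2 (A=0, B=0, C=0): fault-free U0=0, U1=0, U2=1, U3=0, U4=0, U5=1, U6=0 → Y1=0, Y2=0; observed Y1=0, Y2=0. Eliminates U5 stuck-at-0, U6 stuck-at-1.
Only U3 stuck-at-1 is consistent with every test.

U3 stuck-at-1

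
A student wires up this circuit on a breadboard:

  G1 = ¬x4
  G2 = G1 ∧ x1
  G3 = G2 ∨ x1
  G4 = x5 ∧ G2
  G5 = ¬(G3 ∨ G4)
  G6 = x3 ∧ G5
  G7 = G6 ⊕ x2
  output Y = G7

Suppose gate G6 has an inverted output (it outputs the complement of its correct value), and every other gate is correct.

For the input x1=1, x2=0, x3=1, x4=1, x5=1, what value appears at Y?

Propagate with G6 forced: G1=0, G2=0, G3=1, G4=0, G5=0, G6=1 [inverted output], G7=1.
So Y = 1. (Without the fault it would be 0.)

1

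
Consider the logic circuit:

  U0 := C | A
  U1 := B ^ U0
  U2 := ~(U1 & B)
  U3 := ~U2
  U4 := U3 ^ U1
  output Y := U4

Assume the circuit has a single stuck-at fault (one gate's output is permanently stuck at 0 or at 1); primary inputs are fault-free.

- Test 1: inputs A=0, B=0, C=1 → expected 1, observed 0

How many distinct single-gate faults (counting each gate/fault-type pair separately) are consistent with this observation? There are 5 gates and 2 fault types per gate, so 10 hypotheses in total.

5

Fault-free: U0=1, U1=1, U2=1, U3=0, U4=1 → 1. Observed 0.
  U0 stuck-at-0: output 0 ✓
  U0 stuck-at-1: output 1 ✗
  U1 stuck-at-0: output 0 ✓
  U1 stuck-at-1: output 1 ✗
  U2 stuck-at-0: output 0 ✓
  U2 stuck-at-1: output 1 ✗
  U3 stuck-at-0: output 1 ✗
  U3 stuck-at-1: output 0 ✓
  U4 stuck-at-0: output 0 ✓
  U4 stuck-at-1: output 1 ✗
Consistent faults: {U0 stuck-at-0, U1 stuck-at-0, U2 stuck-at-0, U3 stuck-at-1, U4 stuck-at-0} — 5 in all.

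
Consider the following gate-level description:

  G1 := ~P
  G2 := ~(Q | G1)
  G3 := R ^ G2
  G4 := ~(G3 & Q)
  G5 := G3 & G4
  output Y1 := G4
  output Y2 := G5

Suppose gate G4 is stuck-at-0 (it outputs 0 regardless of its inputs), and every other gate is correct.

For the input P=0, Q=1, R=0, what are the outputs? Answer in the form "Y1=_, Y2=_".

Y1=0, Y2=0

Propagate with G4 forced: G1=1, G2=0, G3=0, G4=0 [stuck-at-0], G5=0.
So the outputs are Y1=0, Y2=0. (Without the fault they would be Y1=1, Y2=0.)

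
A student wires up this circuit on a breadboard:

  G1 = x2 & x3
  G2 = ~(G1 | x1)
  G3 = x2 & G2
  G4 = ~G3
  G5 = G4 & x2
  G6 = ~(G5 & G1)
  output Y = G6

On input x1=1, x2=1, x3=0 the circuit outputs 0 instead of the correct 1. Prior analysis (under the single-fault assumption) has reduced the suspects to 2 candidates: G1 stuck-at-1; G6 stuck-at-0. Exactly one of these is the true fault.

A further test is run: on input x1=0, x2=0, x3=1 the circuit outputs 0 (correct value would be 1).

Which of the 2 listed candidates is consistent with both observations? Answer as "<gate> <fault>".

G6 stuck-at-0

Evaluate each candidate on input x1=0, x2=0, x3=1:
  G1 stuck-at-1: G1=1 [stuck-at-1], G2=0, G3=0, G4=1, G5=0, G6=1 → 1 — eliminated
  G6 stuck-at-0: G1=0, G2=1, G3=0, G4=1, G5=0, G6=0 [stuck-at-0] → 0 — matches
Only G6 stuck-at-0 reproduces the observed 0.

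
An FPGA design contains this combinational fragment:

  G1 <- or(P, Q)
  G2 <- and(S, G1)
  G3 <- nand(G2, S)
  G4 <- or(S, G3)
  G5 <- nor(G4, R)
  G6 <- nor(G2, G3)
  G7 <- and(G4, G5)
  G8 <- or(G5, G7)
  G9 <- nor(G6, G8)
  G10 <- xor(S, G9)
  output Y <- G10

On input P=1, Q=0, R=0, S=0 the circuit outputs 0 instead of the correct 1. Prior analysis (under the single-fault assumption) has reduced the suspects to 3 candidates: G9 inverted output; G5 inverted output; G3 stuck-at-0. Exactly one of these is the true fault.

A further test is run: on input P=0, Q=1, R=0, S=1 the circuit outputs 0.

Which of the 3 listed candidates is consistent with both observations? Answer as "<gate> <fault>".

G3 stuck-at-0

Evaluate each candidate on input P=0, Q=1, R=0, S=1:
  G9 inverted output: G1=1, G2=1, G3=0, G4=1, G5=0, G6=0, G7=0, G8=0, G9=0 [inverted output], G10=1 → 1 — eliminated
  G5 inverted output: G1=1, G2=1, G3=0, G4=1, G5=1 [inverted output], G6=0, G7=1, G8=1, G9=0, G10=1 → 1 — eliminated
  G3 stuck-at-0: G1=1, G2=1, G3=0 [stuck-at-0], G4=1, G5=0, G6=0, G7=0, G8=0, G9=1, G10=0 → 0 — matches
Only G3 stuck-at-0 reproduces the observed 0.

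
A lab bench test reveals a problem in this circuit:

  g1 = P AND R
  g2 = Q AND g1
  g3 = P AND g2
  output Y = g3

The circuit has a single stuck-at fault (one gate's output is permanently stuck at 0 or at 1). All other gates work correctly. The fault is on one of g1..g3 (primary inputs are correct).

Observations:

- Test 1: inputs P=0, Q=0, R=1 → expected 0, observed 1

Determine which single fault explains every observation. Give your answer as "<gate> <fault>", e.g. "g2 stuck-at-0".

g3 stuck-at-1

Fault-free values for test 1 (P=0, Q=0, R=1): g1=0, g2=0, g3=0, giving Y=0. Observed 1.
Test 1: faults giving observed 1 are {g3 stuck-at-1}.
Only g3 stuck-at-1 is consistent with every test.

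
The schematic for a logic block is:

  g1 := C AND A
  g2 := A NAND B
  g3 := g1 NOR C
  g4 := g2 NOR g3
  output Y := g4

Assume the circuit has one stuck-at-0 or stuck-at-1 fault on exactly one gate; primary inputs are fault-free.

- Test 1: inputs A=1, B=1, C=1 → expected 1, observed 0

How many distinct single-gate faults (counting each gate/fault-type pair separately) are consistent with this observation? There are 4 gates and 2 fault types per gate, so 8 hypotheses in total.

Fault-free: g1=1, g2=0, g3=0, g4=1 → 1. Observed 0.
  g1 stuck-at-0: output 1 ✗
  g1 stuck-at-1: output 1 ✗
  g2 stuck-at-0: output 1 ✗
  g2 stuck-at-1: output 0 ✓
  g3 stuck-at-0: output 1 ✗
  g3 stuck-at-1: output 0 ✓
  g4 stuck-at-0: output 0 ✓
  g4 stuck-at-1: output 1 ✗
Consistent faults: {g2 stuck-at-1, g3 stuck-at-1, g4 stuck-at-0} — 3 in all.

3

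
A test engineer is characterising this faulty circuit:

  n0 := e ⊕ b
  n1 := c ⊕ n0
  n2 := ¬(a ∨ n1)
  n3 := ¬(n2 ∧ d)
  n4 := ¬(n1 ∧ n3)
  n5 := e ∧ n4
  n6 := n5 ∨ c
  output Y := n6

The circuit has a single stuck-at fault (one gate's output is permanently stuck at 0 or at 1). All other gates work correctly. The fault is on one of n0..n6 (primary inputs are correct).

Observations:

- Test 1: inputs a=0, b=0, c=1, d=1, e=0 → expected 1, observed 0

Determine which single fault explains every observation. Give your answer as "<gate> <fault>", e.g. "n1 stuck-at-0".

n6 stuck-at-0

Fault-free values for test 1 (a=0, b=0, c=1, d=1, e=0): n0=0, n1=1, n2=0, n3=1, n4=0, n5=0, n6=1, giving Y=1. Observed 0.
Test 1: faults giving observed 0 are {n6 stuck-at-0}.
Only n6 stuck-at-0 is consistent with every test.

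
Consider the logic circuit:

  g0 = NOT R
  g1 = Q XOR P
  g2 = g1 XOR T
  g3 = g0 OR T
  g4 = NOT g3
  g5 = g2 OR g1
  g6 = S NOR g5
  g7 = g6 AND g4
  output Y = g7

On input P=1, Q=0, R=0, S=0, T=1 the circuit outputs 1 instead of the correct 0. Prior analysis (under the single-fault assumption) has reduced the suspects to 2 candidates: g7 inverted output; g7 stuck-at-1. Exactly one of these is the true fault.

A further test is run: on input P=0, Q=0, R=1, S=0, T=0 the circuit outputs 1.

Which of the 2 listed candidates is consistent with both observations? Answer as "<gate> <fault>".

Evaluate each candidate on input P=0, Q=0, R=1, S=0, T=0:
  g7 inverted output: g0=0, g1=0, g2=0, g3=0, g4=1, g5=0, g6=1, g7=0 [inverted output] → 0 — eliminated
  g7 stuck-at-1: g0=0, g1=0, g2=0, g3=0, g4=1, g5=0, g6=1, g7=1 [stuck-at-1] → 1 — matches
Only g7 stuck-at-1 reproduces the observed 1.

g7 stuck-at-1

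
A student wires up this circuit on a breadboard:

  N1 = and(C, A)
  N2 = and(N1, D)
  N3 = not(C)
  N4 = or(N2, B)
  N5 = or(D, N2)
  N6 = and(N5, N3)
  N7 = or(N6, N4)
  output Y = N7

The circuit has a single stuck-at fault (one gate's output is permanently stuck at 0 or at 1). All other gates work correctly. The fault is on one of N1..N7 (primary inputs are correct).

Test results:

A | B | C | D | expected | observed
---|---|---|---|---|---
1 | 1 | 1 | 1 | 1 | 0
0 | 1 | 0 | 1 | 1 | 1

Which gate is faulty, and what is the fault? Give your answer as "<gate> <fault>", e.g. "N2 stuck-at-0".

N4 stuck-at-0

Fault-free values for test 1 (A=1, B=1, C=1, D=1): N1=1, N2=1, N3=0, N4=1, N5=1, N6=0, N7=1, giving Y=1. Observed 0.
Test 1: faults giving observed 0 are {N4 stuck-at-0, N7 stuck-at-0}.
Test 2 (A=0, B=1, C=0, D=1): fault-free N1=0, N2=0, N3=1, N4=1, N5=1, N6=1, N7=1 → 1; observed 1. Eliminates N7 stuck-at-0.
Only N4 stuck-at-0 is consistent with every test.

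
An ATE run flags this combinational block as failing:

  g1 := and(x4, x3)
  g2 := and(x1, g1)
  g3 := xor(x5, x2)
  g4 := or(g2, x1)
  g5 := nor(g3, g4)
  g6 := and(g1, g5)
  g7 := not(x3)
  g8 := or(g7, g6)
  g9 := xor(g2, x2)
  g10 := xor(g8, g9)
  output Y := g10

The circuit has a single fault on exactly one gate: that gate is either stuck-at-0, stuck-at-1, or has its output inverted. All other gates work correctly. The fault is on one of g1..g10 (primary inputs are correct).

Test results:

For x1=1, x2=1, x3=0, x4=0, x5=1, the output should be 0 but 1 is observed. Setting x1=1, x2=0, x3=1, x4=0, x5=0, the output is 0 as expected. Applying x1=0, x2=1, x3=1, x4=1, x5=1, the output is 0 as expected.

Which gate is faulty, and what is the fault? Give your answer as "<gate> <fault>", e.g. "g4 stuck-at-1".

Fault-free values for test 1 (x1=1, x2=1, x3=0, x4=0, x5=1): g1=0, g2=0, g3=0, g4=1, g5=0, g6=0, g7=1, g8=1, g9=1, g10=0, giving Y=0. Observed 1.
Test 1: faults giving observed 1 are {g1 stuck-at-1, g1 inverted output, g2 stuck-at-1, g2 inverted output, g7 stuck-at-0, g7 inverted output, g8 stuck-at-0, g8 inverted output, g9 stuck-at-0, g9 inverted output, g10 stuck-at-1, g10 inverted output}.
Test 2 (x1=1, x2=0, x3=1, x4=0, x5=0): fault-free g1=0, g2=0, g3=0, g4=1, g5=0, g6=0, g7=0, g8=0, g9=0, g10=0 → 0; observed 0. Eliminates g1 stuck-at-1, g1 inverted output, g2 stuck-at-1, g2 inverted output, g7 inverted output, g8 inverted output, g9 inverted output, g10 stuck-at-1, g10 inverted output.
Test 3 (x1=0, x2=1, x3=1, x4=1, x5=1): fault-free g1=1, g2=0, g3=0, g4=0, g5=1, g6=1, g7=0, g8=1, g9=1, g10=0 → 0; observed 0. Eliminates g8 stuck-at-0, g9 stuck-at-0.
Only g7 stuck-at-0 is consistent with every test.

g7 stuck-at-0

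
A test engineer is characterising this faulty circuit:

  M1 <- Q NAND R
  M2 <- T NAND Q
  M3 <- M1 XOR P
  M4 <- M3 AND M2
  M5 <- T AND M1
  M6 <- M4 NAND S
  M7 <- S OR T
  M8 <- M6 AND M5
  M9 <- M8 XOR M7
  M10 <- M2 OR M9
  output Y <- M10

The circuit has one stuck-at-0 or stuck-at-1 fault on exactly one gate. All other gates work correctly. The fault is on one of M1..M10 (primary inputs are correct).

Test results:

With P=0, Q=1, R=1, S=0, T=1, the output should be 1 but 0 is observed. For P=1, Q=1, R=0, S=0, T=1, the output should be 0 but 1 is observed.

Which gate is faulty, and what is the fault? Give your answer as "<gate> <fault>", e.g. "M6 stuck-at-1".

Fault-free values for test 1 (P=0, Q=1, R=1, S=0, T=1): M1=0, M2=0, M3=0, M4=0, M5=0, M6=1, M7=1, M8=0, M9=1, M10=1, giving Y=1. Observed 0.
Test 1: faults giving observed 0 are {M1 stuck-at-1, M5 stuck-at-1, M7 stuck-at-0, M8 stuck-at-1, M9 stuck-at-0, M10 stuck-at-0}.
Test 2 (P=1, Q=1, R=0, S=0, T=1): fault-free M1=1, M2=0, M3=0, M4=0, M5=1, M6=1, M7=1, M8=1, M9=0, M10=0 → 0; observed 1. Eliminates M1 stuck-at-1, M5 stuck-at-1, M8 stuck-at-1, M9 stuck-at-0, M10 stuck-at-0.
Only M7 stuck-at-0 is consistent with every test.

M7 stuck-at-0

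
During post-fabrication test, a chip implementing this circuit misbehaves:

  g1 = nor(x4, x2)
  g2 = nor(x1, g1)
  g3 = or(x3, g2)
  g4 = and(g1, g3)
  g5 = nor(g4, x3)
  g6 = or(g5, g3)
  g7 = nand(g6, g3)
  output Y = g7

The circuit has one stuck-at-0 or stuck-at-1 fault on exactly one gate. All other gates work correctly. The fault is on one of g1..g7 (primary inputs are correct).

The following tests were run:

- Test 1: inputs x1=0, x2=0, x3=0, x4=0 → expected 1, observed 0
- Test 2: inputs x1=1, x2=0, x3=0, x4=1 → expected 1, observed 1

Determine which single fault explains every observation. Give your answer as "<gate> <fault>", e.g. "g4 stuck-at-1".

Fault-free values for test 1 (x1=0, x2=0, x3=0, x4=0): g1=1, g2=0, g3=0, g4=0, g5=1, g6=1, g7=1, giving Y=1. Observed 0.
Test 1: faults giving observed 0 are {g1 stuck-at-0, g2 stuck-at-1, g3 stuck-at-1, g7 stuck-at-0}.
Test 2 (x1=1, x2=0, x3=0, x4=1): fault-free g1=0, g2=0, g3=0, g4=0, g5=1, g6=1, g7=1 → 1; observed 1. Eliminates g2 stuck-at-1, g3 stuck-at-1, g7 stuck-at-0.
Only g1 stuck-at-0 is consistent with every test.

g1 stuck-at-0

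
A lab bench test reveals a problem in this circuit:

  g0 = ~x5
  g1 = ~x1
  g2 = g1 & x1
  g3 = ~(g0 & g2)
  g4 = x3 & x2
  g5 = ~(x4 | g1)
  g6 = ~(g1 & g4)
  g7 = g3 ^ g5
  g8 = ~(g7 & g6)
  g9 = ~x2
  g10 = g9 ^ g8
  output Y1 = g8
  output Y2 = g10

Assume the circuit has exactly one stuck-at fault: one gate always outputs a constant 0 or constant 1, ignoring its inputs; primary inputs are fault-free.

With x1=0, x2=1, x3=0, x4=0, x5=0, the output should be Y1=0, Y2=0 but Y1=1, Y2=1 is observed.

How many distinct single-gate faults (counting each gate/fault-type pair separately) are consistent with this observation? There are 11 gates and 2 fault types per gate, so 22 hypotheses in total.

Fault-free: g0=1, g1=1, g2=0, g3=1, g4=0, g5=0, g6=1, g7=1, g8=0, g9=0, g10=0 → Y1=0, Y2=0. Observed Y1=1, Y2=1.
  g0: none of the 2 fault types match ✗
  g1: stuck-at-0 ✓; others ✗
  g2: stuck-at-1 ✓; others ✗
  g3: stuck-at-0 ✓; others ✗
  g4: stuck-at-1 ✓; others ✗
  g5: stuck-at-1 ✓; others ✗
  g6: stuck-at-0 ✓; others ✗
  g7: stuck-at-0 ✓; others ✗
  g8: stuck-at-1 ✓; others ✗
  g9: none of the 2 fault types match ✗
  g10: none of the 2 fault types match ✗
Consistent faults: {g1 stuck-at-0, g2 stuck-at-1, g3 stuck-at-0, g4 stuck-at-1, g5 stuck-at-1, g6 stuck-at-0, g7 stuck-at-0, g8 stuck-at-1} — 8 in all.

8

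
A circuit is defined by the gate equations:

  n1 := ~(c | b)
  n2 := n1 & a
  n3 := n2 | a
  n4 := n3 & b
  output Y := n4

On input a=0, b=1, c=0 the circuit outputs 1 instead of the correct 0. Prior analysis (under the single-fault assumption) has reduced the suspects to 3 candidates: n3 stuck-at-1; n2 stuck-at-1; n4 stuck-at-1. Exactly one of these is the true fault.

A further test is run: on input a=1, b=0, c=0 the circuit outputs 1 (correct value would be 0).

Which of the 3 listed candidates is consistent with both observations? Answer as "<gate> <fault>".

Evaluate each candidate on input a=1, b=0, c=0:
  n3 stuck-at-1: n1=1, n2=1, n3=1 [stuck-at-1], n4=0 → 0 — eliminated
  n2 stuck-at-1: n1=1, n2=1 [stuck-at-1], n3=1, n4=0 → 0 — eliminated
  n4 stuck-at-1: n1=1, n2=1, n3=1, n4=1 [stuck-at-1] → 1 — matches
Only n4 stuck-at-1 reproduces the observed 1.

n4 stuck-at-1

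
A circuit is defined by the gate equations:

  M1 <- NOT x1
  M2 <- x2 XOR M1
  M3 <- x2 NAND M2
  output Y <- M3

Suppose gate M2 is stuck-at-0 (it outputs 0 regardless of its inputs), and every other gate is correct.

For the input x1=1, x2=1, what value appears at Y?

1

Propagate with M2 forced: M1=0, M2=0 [stuck-at-0], M3=1.
So Y = 1. (Without the fault it would be 0.)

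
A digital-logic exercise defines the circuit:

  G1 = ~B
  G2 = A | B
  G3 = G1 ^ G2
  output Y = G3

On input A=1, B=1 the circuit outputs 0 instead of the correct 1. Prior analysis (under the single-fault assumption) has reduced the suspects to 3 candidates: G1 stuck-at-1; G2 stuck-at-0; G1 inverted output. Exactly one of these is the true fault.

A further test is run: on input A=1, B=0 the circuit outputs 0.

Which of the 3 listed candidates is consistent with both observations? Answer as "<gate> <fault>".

Evaluate each candidate on input A=1, B=0:
  G1 stuck-at-1: G1=1 [stuck-at-1], G2=1, G3=0 → 0 — matches
  G2 stuck-at-0: G1=1, G2=0 [stuck-at-0], G3=1 → 1 — eliminated
  G1 inverted output: G1=0 [inverted output], G2=1, G3=1 → 1 — eliminated
Only G1 stuck-at-1 reproduces the observed 0.

G1 stuck-at-1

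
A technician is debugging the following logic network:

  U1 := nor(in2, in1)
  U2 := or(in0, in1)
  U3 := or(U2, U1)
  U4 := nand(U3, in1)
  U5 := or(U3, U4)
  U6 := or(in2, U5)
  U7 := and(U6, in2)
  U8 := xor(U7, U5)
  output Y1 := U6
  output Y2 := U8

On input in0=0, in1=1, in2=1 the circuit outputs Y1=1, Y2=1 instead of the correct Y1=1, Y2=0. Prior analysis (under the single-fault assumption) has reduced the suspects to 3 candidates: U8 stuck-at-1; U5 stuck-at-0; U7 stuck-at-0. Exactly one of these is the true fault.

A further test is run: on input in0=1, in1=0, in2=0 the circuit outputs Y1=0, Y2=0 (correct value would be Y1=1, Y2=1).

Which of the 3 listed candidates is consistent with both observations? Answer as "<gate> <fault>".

Evaluate each candidate on input in0=1, in1=0, in2=0:
  U8 stuck-at-1: U1=1, U2=1, U3=1, U4=1, U5=1, U6=1, U7=0, U8=1 [stuck-at-1] → Y1=1, Y2=1 — eliminated
  U5 stuck-at-0: U1=1, U2=1, U3=1, U4=1, U5=0 [stuck-at-0], U6=0, U7=0, U8=0 → Y1=0, Y2=0 — matches
  U7 stuck-at-0: U1=1, U2=1, U3=1, U4=1, U5=1, U6=1, U7=0 [stuck-at-0], U8=1 → Y1=1, Y2=1 — eliminated
Only U5 stuck-at-0 reproduces the observed Y1=0, Y2=0.

U5 stuck-at-0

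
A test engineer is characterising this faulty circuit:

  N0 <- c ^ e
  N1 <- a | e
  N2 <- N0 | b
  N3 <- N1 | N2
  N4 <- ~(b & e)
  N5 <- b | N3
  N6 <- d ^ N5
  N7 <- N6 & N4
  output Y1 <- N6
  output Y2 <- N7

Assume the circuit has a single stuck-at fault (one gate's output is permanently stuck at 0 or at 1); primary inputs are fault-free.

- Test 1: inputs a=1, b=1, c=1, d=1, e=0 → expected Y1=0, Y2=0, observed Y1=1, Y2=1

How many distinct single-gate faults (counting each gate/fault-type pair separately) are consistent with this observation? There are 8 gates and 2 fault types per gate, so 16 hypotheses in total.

Fault-free: N0=1, N1=1, N2=1, N3=1, N4=1, N5=1, N6=0, N7=0 → Y1=0, Y2=0. Observed Y1=1, Y2=1.
  N0: none of the 2 fault types match ✗
  N1: none of the 2 fault types match ✗
  N2: none of the 2 fault types match ✗
  N3: none of the 2 fault types match ✗
  N4: none of the 2 fault types match ✗
  N5: stuck-at-0 ✓; others ✗
  N6: stuck-at-1 ✓; others ✗
  N7: none of the 2 fault types match ✗
Consistent faults: {N5 stuck-at-0, N6 stuck-at-1} — 2 in all.

2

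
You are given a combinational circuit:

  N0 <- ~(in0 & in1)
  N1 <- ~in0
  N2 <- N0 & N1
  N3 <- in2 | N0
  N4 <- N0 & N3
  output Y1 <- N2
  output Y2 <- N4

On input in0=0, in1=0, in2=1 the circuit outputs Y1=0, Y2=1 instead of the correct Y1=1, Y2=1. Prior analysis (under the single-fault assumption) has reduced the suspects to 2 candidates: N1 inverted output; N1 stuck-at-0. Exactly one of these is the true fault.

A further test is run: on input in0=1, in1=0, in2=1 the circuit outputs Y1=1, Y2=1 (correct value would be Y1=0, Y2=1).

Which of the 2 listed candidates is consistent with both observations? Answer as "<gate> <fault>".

Evaluate each candidate on input in0=1, in1=0, in2=1:
  N1 inverted output: N0=1, N1=1 [inverted output], N2=1, N3=1, N4=1 → Y1=1, Y2=1 — matches
  N1 stuck-at-0: N0=1, N1=0 [stuck-at-0], N2=0, N3=1, N4=1 → Y1=0, Y2=1 — eliminated
Only N1 inverted output reproduces the observed Y1=1, Y2=1.

N1 inverted output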